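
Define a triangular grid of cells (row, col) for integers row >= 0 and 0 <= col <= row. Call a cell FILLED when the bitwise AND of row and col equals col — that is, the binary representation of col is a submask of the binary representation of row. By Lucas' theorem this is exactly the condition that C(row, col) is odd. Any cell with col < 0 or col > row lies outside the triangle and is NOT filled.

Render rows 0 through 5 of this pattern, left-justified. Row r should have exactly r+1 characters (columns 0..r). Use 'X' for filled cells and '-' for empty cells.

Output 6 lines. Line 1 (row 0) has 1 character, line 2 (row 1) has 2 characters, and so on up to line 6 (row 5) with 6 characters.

r0=0: X
r1=1: XX
r2=10: X-X
r3=11: XXXX
r4=100: X---X
r5=101: XX--XX

Answer: X
XX
X-X
XXXX
X---X
XX--XX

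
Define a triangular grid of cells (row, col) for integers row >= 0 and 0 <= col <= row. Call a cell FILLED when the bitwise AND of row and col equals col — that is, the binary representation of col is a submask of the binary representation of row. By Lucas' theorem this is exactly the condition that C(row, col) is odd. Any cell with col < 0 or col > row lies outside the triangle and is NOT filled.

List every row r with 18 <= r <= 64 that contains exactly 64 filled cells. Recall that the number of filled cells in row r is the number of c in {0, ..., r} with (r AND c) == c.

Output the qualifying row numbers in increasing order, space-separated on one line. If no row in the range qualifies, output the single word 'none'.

Answer: 63

Derivation:
Row r has 2^popcount(r) filled cells, so we need popcount(r) = log2(64) = 6.
Scan r = 18..64 and keep those with exactly 6 one-bits:
r=18=10010 popcount=2 -> skip
r=19=10011 popcount=3 -> skip
r=20=10100 popcount=2 -> skip
r=21=10101 popcount=3 -> skip
r=22=10110 popcount=3 -> skip
r=23=10111 popcount=4 -> skip
r=24=11000 popcount=2 -> skip
r=25=11001 popcount=3 -> skip
r=26=11010 popcount=3 -> skip
r=27=11011 popcount=4 -> skip
r=28=11100 popcount=3 -> skip
r=29=11101 popcount=4 -> skip
r=30=11110 popcount=4 -> skip
r=31=11111 popcount=5 -> skip
r=32=100000 popcount=1 -> skip
r=33=100001 popcount=2 -> skip
r=34=100010 popcount=2 -> skip
r=35=100011 popcount=3 -> skip
r=36=100100 popcount=2 -> skip
r=37=100101 popcount=3 -> skip
r=38=100110 popcount=3 -> skip
r=39=100111 popcount=4 -> skip
r=40=101000 popcount=2 -> skip
r=41=101001 popcount=3 -> skip
r=42=101010 popcount=3 -> skip
r=43=101011 popcount=4 -> skip
r=44=101100 popcount=3 -> skip
r=45=101101 popcount=4 -> skip
r=46=101110 popcount=4 -> skip
r=47=101111 popcount=5 -> skip
r=48=110000 popcount=2 -> skip
r=49=110001 popcount=3 -> skip
r=50=110010 popcount=3 -> skip
r=51=110011 popcount=4 -> skip
r=52=110100 popcount=3 -> skip
r=53=110101 popcount=4 -> skip
r=54=110110 popcount=4 -> skip
r=55=110111 popcount=5 -> skip
r=56=111000 popcount=3 -> skip
r=57=111001 popcount=4 -> skip
r=58=111010 popcount=4 -> skip
r=59=111011 popcount=5 -> skip
r=60=111100 popcount=4 -> skip
r=61=111101 popcount=5 -> skip
r=62=111110 popcount=5 -> skip
r=63=111111 popcount=6 -> KEEP
r=64=1000000 popcount=1 -> skip
Kept rows: 63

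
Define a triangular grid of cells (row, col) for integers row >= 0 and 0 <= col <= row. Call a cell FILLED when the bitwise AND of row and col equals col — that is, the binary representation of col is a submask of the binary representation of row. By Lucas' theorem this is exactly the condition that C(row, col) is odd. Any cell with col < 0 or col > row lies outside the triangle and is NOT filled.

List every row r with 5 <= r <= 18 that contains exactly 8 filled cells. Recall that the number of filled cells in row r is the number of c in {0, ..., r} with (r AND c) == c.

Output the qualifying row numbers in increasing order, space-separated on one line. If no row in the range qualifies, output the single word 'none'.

Row r has 2^popcount(r) filled cells, so we need popcount(r) = log2(8) = 3.
Scan r = 5..18 and keep those with exactly 3 one-bits:
r=5=101 popcount=2 -> skip
r=6=110 popcount=2 -> skip
r=7=111 popcount=3 -> KEEP
r=8=1000 popcount=1 -> skip
r=9=1001 popcount=2 -> skip
r=10=1010 popcount=2 -> skip
r=11=1011 popcount=3 -> KEEP
r=12=1100 popcount=2 -> skip
r=13=1101 popcount=3 -> KEEP
r=14=1110 popcount=3 -> KEEP
r=15=1111 popcount=4 -> skip
r=16=10000 popcount=1 -> skip
r=17=10001 popcount=2 -> skip
r=18=10010 popcount=2 -> skip
Kept rows: 7 11 13 14

Answer: 7 11 13 14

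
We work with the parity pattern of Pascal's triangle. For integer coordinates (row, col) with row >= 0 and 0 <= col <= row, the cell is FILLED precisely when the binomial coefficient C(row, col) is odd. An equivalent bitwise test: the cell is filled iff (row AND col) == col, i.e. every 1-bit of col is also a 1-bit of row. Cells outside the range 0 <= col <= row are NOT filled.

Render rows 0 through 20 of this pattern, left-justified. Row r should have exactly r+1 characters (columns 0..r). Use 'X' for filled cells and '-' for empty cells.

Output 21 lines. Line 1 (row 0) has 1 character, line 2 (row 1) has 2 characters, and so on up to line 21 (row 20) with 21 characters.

Answer: X
XX
X-X
XXXX
X---X
XX--XX
X-X-X-X
XXXXXXXX
X-------X
XX------XX
X-X-----X-X
XXXX----XXXX
X---X---X---X
XX--XX--XX--XX
X-X-X-X-X-X-X-X
XXXXXXXXXXXXXXXX
X---------------X
XX--------------XX
X-X-------------X-X
XXXX------------XXXX
X---X-----------X---X

Derivation:
r0=0: X
r1=1: XX
r2=10: X-X
r3=11: XXXX
r4=100: X---X
r5=101: XX--XX
r6=110: X-X-X-X
r7=111: XXXXXXXX
r8=1000: X-------X
r9=1001: XX------XX
r10=1010: X-X-----X-X
r11=1011: XXXX----XXXX
r12=1100: X---X---X---X
r13=1101: XX--XX--XX--XX
r14=1110: X-X-X-X-X-X-X-X
r15=1111: XXXXXXXXXXXXXXXX
r16=10000: X---------------X
r17=10001: XX--------------XX
r18=10010: X-X-------------X-X
r19=10011: XXXX------------XXXX
r20=10100: X---X-----------X---X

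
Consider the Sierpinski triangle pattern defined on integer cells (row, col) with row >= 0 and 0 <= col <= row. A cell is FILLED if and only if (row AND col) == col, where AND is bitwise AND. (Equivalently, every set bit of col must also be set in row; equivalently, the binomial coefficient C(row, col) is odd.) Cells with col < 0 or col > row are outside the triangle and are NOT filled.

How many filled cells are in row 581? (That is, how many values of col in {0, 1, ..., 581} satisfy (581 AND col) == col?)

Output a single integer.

581 in binary = 1001000101
popcount(581) = number of 1-bits in 1001000101 = 4
A col c satisfies (581 AND c) == c iff every set bit of c is also set in 581; each of the 4 set bits of 581 can independently be on or off in c.
count = 2^4 = 16

Answer: 16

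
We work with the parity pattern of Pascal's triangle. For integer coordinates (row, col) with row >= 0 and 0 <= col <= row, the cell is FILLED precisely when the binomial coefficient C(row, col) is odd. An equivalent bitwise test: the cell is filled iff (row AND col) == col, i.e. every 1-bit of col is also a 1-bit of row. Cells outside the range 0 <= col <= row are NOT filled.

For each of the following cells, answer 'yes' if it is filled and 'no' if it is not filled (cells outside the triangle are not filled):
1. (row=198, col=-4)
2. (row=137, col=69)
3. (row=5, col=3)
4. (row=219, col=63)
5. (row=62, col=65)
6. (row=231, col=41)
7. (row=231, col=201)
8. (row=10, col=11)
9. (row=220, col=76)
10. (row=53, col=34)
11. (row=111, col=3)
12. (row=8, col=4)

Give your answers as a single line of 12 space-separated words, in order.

Answer: no no no no no no no no yes no yes no

Derivation:
(198,-4): col outside [0, 198] -> not filled
(137,69): row=0b10001001, col=0b1000101, row AND col = 0b1 = 1; 1 != 69 -> empty
(5,3): row=0b101, col=0b11, row AND col = 0b1 = 1; 1 != 3 -> empty
(219,63): row=0b11011011, col=0b111111, row AND col = 0b11011 = 27; 27 != 63 -> empty
(62,65): col outside [0, 62] -> not filled
(231,41): row=0b11100111, col=0b101001, row AND col = 0b100001 = 33; 33 != 41 -> empty
(231,201): row=0b11100111, col=0b11001001, row AND col = 0b11000001 = 193; 193 != 201 -> empty
(10,11): col outside [0, 10] -> not filled
(220,76): row=0b11011100, col=0b1001100, row AND col = 0b1001100 = 76; 76 == 76 -> filled
(53,34): row=0b110101, col=0b100010, row AND col = 0b100000 = 32; 32 != 34 -> empty
(111,3): row=0b1101111, col=0b11, row AND col = 0b11 = 3; 3 == 3 -> filled
(8,4): row=0b1000, col=0b100, row AND col = 0b0 = 0; 0 != 4 -> empty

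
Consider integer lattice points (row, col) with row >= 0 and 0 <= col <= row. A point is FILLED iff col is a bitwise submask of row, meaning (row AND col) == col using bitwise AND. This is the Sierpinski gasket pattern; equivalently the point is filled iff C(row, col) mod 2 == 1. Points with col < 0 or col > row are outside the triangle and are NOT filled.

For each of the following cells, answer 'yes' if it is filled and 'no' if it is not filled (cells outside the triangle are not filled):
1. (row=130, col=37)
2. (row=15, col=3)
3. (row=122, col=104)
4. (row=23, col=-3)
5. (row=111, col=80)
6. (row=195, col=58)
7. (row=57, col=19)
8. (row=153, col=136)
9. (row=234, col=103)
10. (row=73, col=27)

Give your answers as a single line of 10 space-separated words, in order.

(130,37): row=0b10000010, col=0b100101, row AND col = 0b0 = 0; 0 != 37 -> empty
(15,3): row=0b1111, col=0b11, row AND col = 0b11 = 3; 3 == 3 -> filled
(122,104): row=0b1111010, col=0b1101000, row AND col = 0b1101000 = 104; 104 == 104 -> filled
(23,-3): col outside [0, 23] -> not filled
(111,80): row=0b1101111, col=0b1010000, row AND col = 0b1000000 = 64; 64 != 80 -> empty
(195,58): row=0b11000011, col=0b111010, row AND col = 0b10 = 2; 2 != 58 -> empty
(57,19): row=0b111001, col=0b10011, row AND col = 0b10001 = 17; 17 != 19 -> empty
(153,136): row=0b10011001, col=0b10001000, row AND col = 0b10001000 = 136; 136 == 136 -> filled
(234,103): row=0b11101010, col=0b1100111, row AND col = 0b1100010 = 98; 98 != 103 -> empty
(73,27): row=0b1001001, col=0b11011, row AND col = 0b1001 = 9; 9 != 27 -> empty

Answer: no yes yes no no no no yes no no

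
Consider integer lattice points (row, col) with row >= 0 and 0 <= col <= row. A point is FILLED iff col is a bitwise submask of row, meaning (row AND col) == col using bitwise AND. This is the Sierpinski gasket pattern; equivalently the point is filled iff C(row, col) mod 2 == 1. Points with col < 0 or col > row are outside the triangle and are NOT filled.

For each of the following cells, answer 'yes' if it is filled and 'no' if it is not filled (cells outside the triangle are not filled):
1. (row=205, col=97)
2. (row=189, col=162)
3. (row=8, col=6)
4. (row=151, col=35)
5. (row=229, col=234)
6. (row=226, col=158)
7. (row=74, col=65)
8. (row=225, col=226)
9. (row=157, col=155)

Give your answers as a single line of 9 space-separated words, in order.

(205,97): row=0b11001101, col=0b1100001, row AND col = 0b1000001 = 65; 65 != 97 -> empty
(189,162): row=0b10111101, col=0b10100010, row AND col = 0b10100000 = 160; 160 != 162 -> empty
(8,6): row=0b1000, col=0b110, row AND col = 0b0 = 0; 0 != 6 -> empty
(151,35): row=0b10010111, col=0b100011, row AND col = 0b11 = 3; 3 != 35 -> empty
(229,234): col outside [0, 229] -> not filled
(226,158): row=0b11100010, col=0b10011110, row AND col = 0b10000010 = 130; 130 != 158 -> empty
(74,65): row=0b1001010, col=0b1000001, row AND col = 0b1000000 = 64; 64 != 65 -> empty
(225,226): col outside [0, 225] -> not filled
(157,155): row=0b10011101, col=0b10011011, row AND col = 0b10011001 = 153; 153 != 155 -> empty

Answer: no no no no no no no no no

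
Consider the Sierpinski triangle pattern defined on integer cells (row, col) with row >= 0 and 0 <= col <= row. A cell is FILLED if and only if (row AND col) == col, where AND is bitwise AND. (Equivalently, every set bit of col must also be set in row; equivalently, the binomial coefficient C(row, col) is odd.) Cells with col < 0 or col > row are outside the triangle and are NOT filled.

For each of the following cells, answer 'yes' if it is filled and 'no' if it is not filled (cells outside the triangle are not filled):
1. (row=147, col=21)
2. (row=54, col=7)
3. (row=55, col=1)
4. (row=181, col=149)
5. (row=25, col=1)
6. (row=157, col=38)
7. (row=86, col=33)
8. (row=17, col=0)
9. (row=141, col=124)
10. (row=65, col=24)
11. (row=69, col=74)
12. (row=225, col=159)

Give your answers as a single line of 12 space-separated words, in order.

Answer: no no yes yes yes no no yes no no no no

Derivation:
(147,21): row=0b10010011, col=0b10101, row AND col = 0b10001 = 17; 17 != 21 -> empty
(54,7): row=0b110110, col=0b111, row AND col = 0b110 = 6; 6 != 7 -> empty
(55,1): row=0b110111, col=0b1, row AND col = 0b1 = 1; 1 == 1 -> filled
(181,149): row=0b10110101, col=0b10010101, row AND col = 0b10010101 = 149; 149 == 149 -> filled
(25,1): row=0b11001, col=0b1, row AND col = 0b1 = 1; 1 == 1 -> filled
(157,38): row=0b10011101, col=0b100110, row AND col = 0b100 = 4; 4 != 38 -> empty
(86,33): row=0b1010110, col=0b100001, row AND col = 0b0 = 0; 0 != 33 -> empty
(17,0): row=0b10001, col=0b0, row AND col = 0b0 = 0; 0 == 0 -> filled
(141,124): row=0b10001101, col=0b1111100, row AND col = 0b1100 = 12; 12 != 124 -> empty
(65,24): row=0b1000001, col=0b11000, row AND col = 0b0 = 0; 0 != 24 -> empty
(69,74): col outside [0, 69] -> not filled
(225,159): row=0b11100001, col=0b10011111, row AND col = 0b10000001 = 129; 129 != 159 -> empty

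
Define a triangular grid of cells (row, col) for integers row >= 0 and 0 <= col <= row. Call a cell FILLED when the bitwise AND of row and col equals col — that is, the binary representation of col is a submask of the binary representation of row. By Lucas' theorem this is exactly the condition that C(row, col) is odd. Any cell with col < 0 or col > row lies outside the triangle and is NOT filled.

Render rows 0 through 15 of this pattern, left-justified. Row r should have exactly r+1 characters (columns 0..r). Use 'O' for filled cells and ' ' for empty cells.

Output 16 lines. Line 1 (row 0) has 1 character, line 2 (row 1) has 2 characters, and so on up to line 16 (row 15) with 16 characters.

Answer: O
OO
O O
OOOO
O   O
OO  OO
O O O O
OOOOOOOO
O       O
OO      OO
O O     O O
OOOO    OOOO
O   O   O   O
OO  OO  OO  OO
O O O O O O O O
OOOOOOOOOOOOOOOO

Derivation:
r0=0: O
r1=1: OO
r2=10: O O
r3=11: OOOO
r4=100: O   O
r5=101: OO  OO
r6=110: O O O O
r7=111: OOOOOOOO
r8=1000: O       O
r9=1001: OO      OO
r10=1010: O O     O O
r11=1011: OOOO    OOOO
r12=1100: O   O   O   O
r13=1101: OO  OO  OO  OO
r14=1110: O O O O O O O O
r15=1111: OOOOOOOOOOOOOOOO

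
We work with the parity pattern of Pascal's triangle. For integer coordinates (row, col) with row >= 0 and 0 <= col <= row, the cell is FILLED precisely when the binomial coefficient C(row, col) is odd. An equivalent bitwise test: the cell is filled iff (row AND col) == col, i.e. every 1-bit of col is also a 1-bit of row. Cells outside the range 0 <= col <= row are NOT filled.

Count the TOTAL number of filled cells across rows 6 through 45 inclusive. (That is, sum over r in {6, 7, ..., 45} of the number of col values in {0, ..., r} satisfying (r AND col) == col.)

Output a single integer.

Answer: 342

Derivation:
r6=110 pc2: +4 =4
r7=111 pc3: +8 =12
r8=1000 pc1: +2 =14
r9=1001 pc2: +4 =18
r10=1010 pc2: +4 =22
r11=1011 pc3: +8 =30
r12=1100 pc2: +4 =34
r13=1101 pc3: +8 =42
r14=1110 pc3: +8 =50
r15=1111 pc4: +16 =66
r16=10000 pc1: +2 =68
r17=10001 pc2: +4 =72
r18=10010 pc2: +4 =76
r19=10011 pc3: +8 =84
r20=10100 pc2: +4 =88
r21=10101 pc3: +8 =96
r22=10110 pc3: +8 =104
r23=10111 pc4: +16 =120
r24=11000 pc2: +4 =124
r25=11001 pc3: +8 =132
r26=11010 pc3: +8 =140
r27=11011 pc4: +16 =156
r28=11100 pc3: +8 =164
r29=11101 pc4: +16 =180
r30=11110 pc4: +16 =196
r31=11111 pc5: +32 =228
r32=100000 pc1: +2 =230
r33=100001 pc2: +4 =234
r34=100010 pc2: +4 =238
r35=100011 pc3: +8 =246
r36=100100 pc2: +4 =250
r37=100101 pc3: +8 =258
r38=100110 pc3: +8 =266
r39=100111 pc4: +16 =282
r40=101000 pc2: +4 =286
r41=101001 pc3: +8 =294
r42=101010 pc3: +8 =302
r43=101011 pc4: +16 =318
r44=101100 pc3: +8 =326
r45=101101 pc4: +16 =342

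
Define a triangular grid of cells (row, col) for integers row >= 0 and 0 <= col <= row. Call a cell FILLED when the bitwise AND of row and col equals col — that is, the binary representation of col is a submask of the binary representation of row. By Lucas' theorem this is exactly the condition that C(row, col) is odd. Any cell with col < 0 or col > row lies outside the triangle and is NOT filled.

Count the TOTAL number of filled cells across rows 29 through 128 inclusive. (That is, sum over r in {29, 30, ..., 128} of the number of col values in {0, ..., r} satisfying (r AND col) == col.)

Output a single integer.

Answer: 2010

Derivation:
r29=11101 pc4: +16 =16
r30=11110 pc4: +16 =32
r31=11111 pc5: +32 =64
r32=100000 pc1: +2 =66
r33=100001 pc2: +4 =70
r34=100010 pc2: +4 =74
r35=100011 pc3: +8 =82
r36=100100 pc2: +4 =86
r37=100101 pc3: +8 =94
r38=100110 pc3: +8 =102
r39=100111 pc4: +16 =118
r40=101000 pc2: +4 =122
r41=101001 pc3: +8 =130
r42=101010 pc3: +8 =138
r43=101011 pc4: +16 =154
r44=101100 pc3: +8 =162
r45=101101 pc4: +16 =178
r46=101110 pc4: +16 =194
r47=101111 pc5: +32 =226
r48=110000 pc2: +4 =230
r49=110001 pc3: +8 =238
r50=110010 pc3: +8 =246
r51=110011 pc4: +16 =262
r52=110100 pc3: +8 =270
r53=110101 pc4: +16 =286
r54=110110 pc4: +16 =302
r55=110111 pc5: +32 =334
r56=111000 pc3: +8 =342
r57=111001 pc4: +16 =358
r58=111010 pc4: +16 =374
r59=111011 pc5: +32 =406
r60=111100 pc4: +16 =422
r61=111101 pc5: +32 =454
r62=111110 pc5: +32 =486
r63=111111 pc6: +64 =550
r64=1000000 pc1: +2 =552
r65=1000001 pc2: +4 =556
r66=1000010 pc2: +4 =560
r67=1000011 pc3: +8 =568
r68=1000100 pc2: +4 =572
r69=1000101 pc3: +8 =580
r70=1000110 pc3: +8 =588
r71=1000111 pc4: +16 =604
r72=1001000 pc2: +4 =608
r73=1001001 pc3: +8 =616
r74=1001010 pc3: +8 =624
r75=1001011 pc4: +16 =640
r76=1001100 pc3: +8 =648
r77=1001101 pc4: +16 =664
r78=1001110 pc4: +16 =680
r79=1001111 pc5: +32 =712
r80=1010000 pc2: +4 =716
r81=1010001 pc3: +8 =724
r82=1010010 pc3: +8 =732
r83=1010011 pc4: +16 =748
r84=1010100 pc3: +8 =756
r85=1010101 pc4: +16 =772
r86=1010110 pc4: +16 =788
r87=1010111 pc5: +32 =820
r88=1011000 pc3: +8 =828
r89=1011001 pc4: +16 =844
r90=1011010 pc4: +16 =860
r91=1011011 pc5: +32 =892
r92=1011100 pc4: +16 =908
r93=1011101 pc5: +32 =940
r94=1011110 pc5: +32 =972
r95=1011111 pc6: +64 =1036
r96=1100000 pc2: +4 =1040
r97=1100001 pc3: +8 =1048
r98=1100010 pc3: +8 =1056
r99=1100011 pc4: +16 =1072
r100=1100100 pc3: +8 =1080
r101=1100101 pc4: +16 =1096
r102=1100110 pc4: +16 =1112
r103=1100111 pc5: +32 =1144
r104=1101000 pc3: +8 =1152
r105=1101001 pc4: +16 =1168
r106=1101010 pc4: +16 =1184
r107=1101011 pc5: +32 =1216
r108=1101100 pc4: +16 =1232
r109=1101101 pc5: +32 =1264
r110=1101110 pc5: +32 =1296
r111=1101111 pc6: +64 =1360
r112=1110000 pc3: +8 =1368
r113=1110001 pc4: +16 =1384
r114=1110010 pc4: +16 =1400
r115=1110011 pc5: +32 =1432
r116=1110100 pc4: +16 =1448
r117=1110101 pc5: +32 =1480
r118=1110110 pc5: +32 =1512
r119=1110111 pc6: +64 =1576
r120=1111000 pc4: +16 =1592
r121=1111001 pc5: +32 =1624
r122=1111010 pc5: +32 =1656
r123=1111011 pc6: +64 =1720
r124=1111100 pc5: +32 =1752
r125=1111101 pc6: +64 =1816
r126=1111110 pc6: +64 =1880
r127=1111111 pc7: +128 =2008
r128=10000000 pc1: +2 =2010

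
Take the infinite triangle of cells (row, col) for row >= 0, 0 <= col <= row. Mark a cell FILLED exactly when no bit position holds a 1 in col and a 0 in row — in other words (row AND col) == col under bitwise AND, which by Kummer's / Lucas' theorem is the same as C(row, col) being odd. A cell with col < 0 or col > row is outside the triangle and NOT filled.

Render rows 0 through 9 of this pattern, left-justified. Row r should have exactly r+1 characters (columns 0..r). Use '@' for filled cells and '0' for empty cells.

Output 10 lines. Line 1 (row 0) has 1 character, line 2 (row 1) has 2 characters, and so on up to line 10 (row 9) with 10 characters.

r0=0: @
r1=1: @@
r2=10: @0@
r3=11: @@@@
r4=100: @000@
r5=101: @@00@@
r6=110: @0@0@0@
r7=111: @@@@@@@@
r8=1000: @0000000@
r9=1001: @@000000@@

Answer: @
@@
@0@
@@@@
@000@
@@00@@
@0@0@0@
@@@@@@@@
@0000000@
@@000000@@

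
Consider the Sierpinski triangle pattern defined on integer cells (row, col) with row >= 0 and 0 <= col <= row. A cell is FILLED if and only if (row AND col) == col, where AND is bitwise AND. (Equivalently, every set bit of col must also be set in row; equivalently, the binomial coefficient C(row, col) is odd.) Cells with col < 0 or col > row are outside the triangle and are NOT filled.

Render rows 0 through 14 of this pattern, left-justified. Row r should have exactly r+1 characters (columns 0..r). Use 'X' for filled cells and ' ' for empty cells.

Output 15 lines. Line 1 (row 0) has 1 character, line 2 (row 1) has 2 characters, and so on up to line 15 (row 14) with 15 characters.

r0=0: X
r1=1: XX
r2=10: X X
r3=11: XXXX
r4=100: X   X
r5=101: XX  XX
r6=110: X X X X
r7=111: XXXXXXXX
r8=1000: X       X
r9=1001: XX      XX
r10=1010: X X     X X
r11=1011: XXXX    XXXX
r12=1100: X   X   X   X
r13=1101: XX  XX  XX  XX
r14=1110: X X X X X X X X

Answer: X
XX
X X
XXXX
X   X
XX  XX
X X X X
XXXXXXXX
X       X
XX      XX
X X     X X
XXXX    XXXX
X   X   X   X
XX  XX  XX  XX
X X X X X X X X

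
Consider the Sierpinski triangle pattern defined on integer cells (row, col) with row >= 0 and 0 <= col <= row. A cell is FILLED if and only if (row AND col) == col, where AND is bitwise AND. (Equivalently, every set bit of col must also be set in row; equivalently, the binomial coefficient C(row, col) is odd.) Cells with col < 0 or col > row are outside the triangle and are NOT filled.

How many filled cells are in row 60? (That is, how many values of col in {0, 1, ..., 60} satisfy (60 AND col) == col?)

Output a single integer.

60 in binary = 111100
popcount(60) = number of 1-bits in 111100 = 4
A col c satisfies (60 AND c) == c iff every set bit of c is also set in 60; each of the 4 set bits of 60 can independently be on or off in c.
count = 2^4 = 16

Answer: 16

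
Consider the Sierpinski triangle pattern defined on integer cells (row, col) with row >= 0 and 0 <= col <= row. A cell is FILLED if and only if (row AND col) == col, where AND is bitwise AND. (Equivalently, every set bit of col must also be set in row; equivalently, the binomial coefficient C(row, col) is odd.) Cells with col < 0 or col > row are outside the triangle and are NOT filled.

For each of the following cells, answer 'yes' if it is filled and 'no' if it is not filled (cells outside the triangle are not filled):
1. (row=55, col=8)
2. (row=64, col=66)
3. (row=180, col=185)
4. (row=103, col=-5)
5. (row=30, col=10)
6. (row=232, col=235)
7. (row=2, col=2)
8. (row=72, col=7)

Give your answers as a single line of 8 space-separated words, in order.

Answer: no no no no yes no yes no

Derivation:
(55,8): row=0b110111, col=0b1000, row AND col = 0b0 = 0; 0 != 8 -> empty
(64,66): col outside [0, 64] -> not filled
(180,185): col outside [0, 180] -> not filled
(103,-5): col outside [0, 103] -> not filled
(30,10): row=0b11110, col=0b1010, row AND col = 0b1010 = 10; 10 == 10 -> filled
(232,235): col outside [0, 232] -> not filled
(2,2): row=0b10, col=0b10, row AND col = 0b10 = 2; 2 == 2 -> filled
(72,7): row=0b1001000, col=0b111, row AND col = 0b0 = 0; 0 != 7 -> empty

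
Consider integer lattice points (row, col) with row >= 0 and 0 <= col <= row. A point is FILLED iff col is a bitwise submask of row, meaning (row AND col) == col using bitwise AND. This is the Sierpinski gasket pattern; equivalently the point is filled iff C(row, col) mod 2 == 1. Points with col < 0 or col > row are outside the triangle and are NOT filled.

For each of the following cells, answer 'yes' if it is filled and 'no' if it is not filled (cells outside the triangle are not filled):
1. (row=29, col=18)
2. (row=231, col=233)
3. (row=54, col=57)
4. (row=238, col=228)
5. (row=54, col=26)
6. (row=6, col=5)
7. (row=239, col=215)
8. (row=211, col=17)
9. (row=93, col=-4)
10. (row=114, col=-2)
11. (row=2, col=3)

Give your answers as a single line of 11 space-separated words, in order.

(29,18): row=0b11101, col=0b10010, row AND col = 0b10000 = 16; 16 != 18 -> empty
(231,233): col outside [0, 231] -> not filled
(54,57): col outside [0, 54] -> not filled
(238,228): row=0b11101110, col=0b11100100, row AND col = 0b11100100 = 228; 228 == 228 -> filled
(54,26): row=0b110110, col=0b11010, row AND col = 0b10010 = 18; 18 != 26 -> empty
(6,5): row=0b110, col=0b101, row AND col = 0b100 = 4; 4 != 5 -> empty
(239,215): row=0b11101111, col=0b11010111, row AND col = 0b11000111 = 199; 199 != 215 -> empty
(211,17): row=0b11010011, col=0b10001, row AND col = 0b10001 = 17; 17 == 17 -> filled
(93,-4): col outside [0, 93] -> not filled
(114,-2): col outside [0, 114] -> not filled
(2,3): col outside [0, 2] -> not filled

Answer: no no no yes no no no yes no no no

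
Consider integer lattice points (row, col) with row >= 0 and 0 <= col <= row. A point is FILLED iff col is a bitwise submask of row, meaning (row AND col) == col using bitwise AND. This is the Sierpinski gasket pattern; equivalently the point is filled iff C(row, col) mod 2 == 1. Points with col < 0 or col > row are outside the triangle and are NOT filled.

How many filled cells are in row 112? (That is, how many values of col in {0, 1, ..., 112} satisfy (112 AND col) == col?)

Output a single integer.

Answer: 8

Derivation:
112 in binary = 1110000
popcount(112) = number of 1-bits in 1110000 = 3
A col c satisfies (112 AND c) == c iff every set bit of c is also set in 112; each of the 3 set bits of 112 can independently be on or off in c.
count = 2^3 = 8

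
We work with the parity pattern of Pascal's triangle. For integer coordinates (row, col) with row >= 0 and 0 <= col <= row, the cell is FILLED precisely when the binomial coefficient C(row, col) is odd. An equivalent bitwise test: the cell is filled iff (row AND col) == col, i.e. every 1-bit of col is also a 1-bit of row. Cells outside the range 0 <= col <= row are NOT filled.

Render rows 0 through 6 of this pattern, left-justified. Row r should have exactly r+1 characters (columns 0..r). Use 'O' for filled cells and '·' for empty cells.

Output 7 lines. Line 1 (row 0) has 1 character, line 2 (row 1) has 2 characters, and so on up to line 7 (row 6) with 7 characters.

Answer: O
OO
O·O
OOOO
O···O
OO··OO
O·O·O·O

Derivation:
r0=0: O
r1=1: OO
r2=10: O·O
r3=11: OOOO
r4=100: O···O
r5=101: OO··OO
r6=110: O·O·O·O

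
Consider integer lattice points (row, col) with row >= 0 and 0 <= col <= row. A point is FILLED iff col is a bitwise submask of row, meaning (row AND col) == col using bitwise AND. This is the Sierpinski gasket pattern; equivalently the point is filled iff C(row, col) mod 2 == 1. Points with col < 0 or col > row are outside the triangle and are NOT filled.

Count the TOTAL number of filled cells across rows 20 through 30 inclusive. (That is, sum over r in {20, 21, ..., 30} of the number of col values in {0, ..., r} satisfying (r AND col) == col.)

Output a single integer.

r20=10100 pc2: +4 =4
r21=10101 pc3: +8 =12
r22=10110 pc3: +8 =20
r23=10111 pc4: +16 =36
r24=11000 pc2: +4 =40
r25=11001 pc3: +8 =48
r26=11010 pc3: +8 =56
r27=11011 pc4: +16 =72
r28=11100 pc3: +8 =80
r29=11101 pc4: +16 =96
r30=11110 pc4: +16 =112

Answer: 112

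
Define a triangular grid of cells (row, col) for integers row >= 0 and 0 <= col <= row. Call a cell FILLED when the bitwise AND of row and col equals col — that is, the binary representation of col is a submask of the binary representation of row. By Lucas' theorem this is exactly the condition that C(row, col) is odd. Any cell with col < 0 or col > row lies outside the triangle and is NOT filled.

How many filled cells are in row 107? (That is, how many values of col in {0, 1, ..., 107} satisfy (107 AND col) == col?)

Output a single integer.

107 in binary = 1101011
popcount(107) = number of 1-bits in 1101011 = 5
A col c satisfies (107 AND c) == c iff every set bit of c is also set in 107; each of the 5 set bits of 107 can independently be on or off in c.
count = 2^5 = 32

Answer: 32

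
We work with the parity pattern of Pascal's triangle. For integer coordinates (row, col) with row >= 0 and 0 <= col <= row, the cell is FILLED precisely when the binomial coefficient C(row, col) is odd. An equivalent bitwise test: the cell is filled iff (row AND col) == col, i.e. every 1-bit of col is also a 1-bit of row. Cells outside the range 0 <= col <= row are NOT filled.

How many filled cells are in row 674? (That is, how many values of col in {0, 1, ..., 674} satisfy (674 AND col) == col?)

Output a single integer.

674 in binary = 1010100010
popcount(674) = number of 1-bits in 1010100010 = 4
A col c satisfies (674 AND c) == c iff every set bit of c is also set in 674; each of the 4 set bits of 674 can independently be on or off in c.
count = 2^4 = 16

Answer: 16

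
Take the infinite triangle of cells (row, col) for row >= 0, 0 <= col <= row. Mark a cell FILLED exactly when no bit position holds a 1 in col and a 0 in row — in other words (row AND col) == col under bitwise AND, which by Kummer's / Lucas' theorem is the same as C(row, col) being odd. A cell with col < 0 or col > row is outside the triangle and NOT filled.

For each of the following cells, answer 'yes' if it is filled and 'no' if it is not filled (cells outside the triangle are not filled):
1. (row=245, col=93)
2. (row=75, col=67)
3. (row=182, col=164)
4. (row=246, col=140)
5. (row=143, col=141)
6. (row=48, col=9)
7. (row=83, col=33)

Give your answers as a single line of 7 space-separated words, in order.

Answer: no yes yes no yes no no

Derivation:
(245,93): row=0b11110101, col=0b1011101, row AND col = 0b1010101 = 85; 85 != 93 -> empty
(75,67): row=0b1001011, col=0b1000011, row AND col = 0b1000011 = 67; 67 == 67 -> filled
(182,164): row=0b10110110, col=0b10100100, row AND col = 0b10100100 = 164; 164 == 164 -> filled
(246,140): row=0b11110110, col=0b10001100, row AND col = 0b10000100 = 132; 132 != 140 -> empty
(143,141): row=0b10001111, col=0b10001101, row AND col = 0b10001101 = 141; 141 == 141 -> filled
(48,9): row=0b110000, col=0b1001, row AND col = 0b0 = 0; 0 != 9 -> empty
(83,33): row=0b1010011, col=0b100001, row AND col = 0b1 = 1; 1 != 33 -> empty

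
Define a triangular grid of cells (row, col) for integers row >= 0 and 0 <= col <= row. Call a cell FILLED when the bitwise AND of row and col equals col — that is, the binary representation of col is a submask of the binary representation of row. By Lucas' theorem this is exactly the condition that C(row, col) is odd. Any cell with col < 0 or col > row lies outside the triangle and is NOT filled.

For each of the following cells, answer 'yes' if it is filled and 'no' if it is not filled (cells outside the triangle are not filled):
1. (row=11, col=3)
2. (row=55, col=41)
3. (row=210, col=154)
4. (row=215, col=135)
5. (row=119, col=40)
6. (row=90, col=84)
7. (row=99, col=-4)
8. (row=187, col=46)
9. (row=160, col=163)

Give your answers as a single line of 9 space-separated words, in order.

Answer: yes no no yes no no no no no

Derivation:
(11,3): row=0b1011, col=0b11, row AND col = 0b11 = 3; 3 == 3 -> filled
(55,41): row=0b110111, col=0b101001, row AND col = 0b100001 = 33; 33 != 41 -> empty
(210,154): row=0b11010010, col=0b10011010, row AND col = 0b10010010 = 146; 146 != 154 -> empty
(215,135): row=0b11010111, col=0b10000111, row AND col = 0b10000111 = 135; 135 == 135 -> filled
(119,40): row=0b1110111, col=0b101000, row AND col = 0b100000 = 32; 32 != 40 -> empty
(90,84): row=0b1011010, col=0b1010100, row AND col = 0b1010000 = 80; 80 != 84 -> empty
(99,-4): col outside [0, 99] -> not filled
(187,46): row=0b10111011, col=0b101110, row AND col = 0b101010 = 42; 42 != 46 -> empty
(160,163): col outside [0, 160] -> not filled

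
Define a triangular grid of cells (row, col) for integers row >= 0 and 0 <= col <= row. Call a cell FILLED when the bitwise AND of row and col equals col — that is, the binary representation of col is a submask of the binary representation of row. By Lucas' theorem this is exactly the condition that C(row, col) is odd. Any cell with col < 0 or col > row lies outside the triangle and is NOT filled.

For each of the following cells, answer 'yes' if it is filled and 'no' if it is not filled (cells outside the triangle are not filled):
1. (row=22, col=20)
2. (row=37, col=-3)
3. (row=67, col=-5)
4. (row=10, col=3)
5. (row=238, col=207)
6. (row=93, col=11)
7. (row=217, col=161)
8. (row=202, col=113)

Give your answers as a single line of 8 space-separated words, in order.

Answer: yes no no no no no no no

Derivation:
(22,20): row=0b10110, col=0b10100, row AND col = 0b10100 = 20; 20 == 20 -> filled
(37,-3): col outside [0, 37] -> not filled
(67,-5): col outside [0, 67] -> not filled
(10,3): row=0b1010, col=0b11, row AND col = 0b10 = 2; 2 != 3 -> empty
(238,207): row=0b11101110, col=0b11001111, row AND col = 0b11001110 = 206; 206 != 207 -> empty
(93,11): row=0b1011101, col=0b1011, row AND col = 0b1001 = 9; 9 != 11 -> empty
(217,161): row=0b11011001, col=0b10100001, row AND col = 0b10000001 = 129; 129 != 161 -> empty
(202,113): row=0b11001010, col=0b1110001, row AND col = 0b1000000 = 64; 64 != 113 -> empty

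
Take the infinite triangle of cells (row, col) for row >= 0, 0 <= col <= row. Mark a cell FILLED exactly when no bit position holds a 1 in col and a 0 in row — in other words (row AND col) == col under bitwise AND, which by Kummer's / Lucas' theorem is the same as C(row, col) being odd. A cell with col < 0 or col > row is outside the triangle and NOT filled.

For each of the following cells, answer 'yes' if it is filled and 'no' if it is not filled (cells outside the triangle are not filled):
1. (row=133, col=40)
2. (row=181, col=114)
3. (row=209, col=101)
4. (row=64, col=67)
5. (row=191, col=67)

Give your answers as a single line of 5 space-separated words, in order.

Answer: no no no no no

Derivation:
(133,40): row=0b10000101, col=0b101000, row AND col = 0b0 = 0; 0 != 40 -> empty
(181,114): row=0b10110101, col=0b1110010, row AND col = 0b110000 = 48; 48 != 114 -> empty
(209,101): row=0b11010001, col=0b1100101, row AND col = 0b1000001 = 65; 65 != 101 -> empty
(64,67): col outside [0, 64] -> not filled
(191,67): row=0b10111111, col=0b1000011, row AND col = 0b11 = 3; 3 != 67 -> empty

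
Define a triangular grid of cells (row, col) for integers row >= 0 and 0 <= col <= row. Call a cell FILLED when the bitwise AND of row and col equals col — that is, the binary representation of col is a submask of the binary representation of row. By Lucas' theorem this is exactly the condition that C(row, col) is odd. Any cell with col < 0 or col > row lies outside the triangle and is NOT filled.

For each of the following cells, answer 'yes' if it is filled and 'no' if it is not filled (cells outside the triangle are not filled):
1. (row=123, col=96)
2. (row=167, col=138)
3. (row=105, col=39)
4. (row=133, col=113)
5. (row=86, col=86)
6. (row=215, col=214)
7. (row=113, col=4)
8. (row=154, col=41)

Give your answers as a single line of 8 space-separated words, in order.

(123,96): row=0b1111011, col=0b1100000, row AND col = 0b1100000 = 96; 96 == 96 -> filled
(167,138): row=0b10100111, col=0b10001010, row AND col = 0b10000010 = 130; 130 != 138 -> empty
(105,39): row=0b1101001, col=0b100111, row AND col = 0b100001 = 33; 33 != 39 -> empty
(133,113): row=0b10000101, col=0b1110001, row AND col = 0b1 = 1; 1 != 113 -> empty
(86,86): row=0b1010110, col=0b1010110, row AND col = 0b1010110 = 86; 86 == 86 -> filled
(215,214): row=0b11010111, col=0b11010110, row AND col = 0b11010110 = 214; 214 == 214 -> filled
(113,4): row=0b1110001, col=0b100, row AND col = 0b0 = 0; 0 != 4 -> empty
(154,41): row=0b10011010, col=0b101001, row AND col = 0b1000 = 8; 8 != 41 -> empty

Answer: yes no no no yes yes no no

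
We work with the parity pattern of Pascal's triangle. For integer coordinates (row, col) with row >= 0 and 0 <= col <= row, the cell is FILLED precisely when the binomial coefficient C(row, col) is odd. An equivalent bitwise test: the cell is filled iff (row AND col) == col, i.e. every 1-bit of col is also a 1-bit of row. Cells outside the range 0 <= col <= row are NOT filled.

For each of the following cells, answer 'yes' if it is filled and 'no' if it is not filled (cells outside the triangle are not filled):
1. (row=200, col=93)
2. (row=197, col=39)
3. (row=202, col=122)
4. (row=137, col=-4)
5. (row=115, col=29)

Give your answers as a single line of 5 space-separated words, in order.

Answer: no no no no no

Derivation:
(200,93): row=0b11001000, col=0b1011101, row AND col = 0b1001000 = 72; 72 != 93 -> empty
(197,39): row=0b11000101, col=0b100111, row AND col = 0b101 = 5; 5 != 39 -> empty
(202,122): row=0b11001010, col=0b1111010, row AND col = 0b1001010 = 74; 74 != 122 -> empty
(137,-4): col outside [0, 137] -> not filled
(115,29): row=0b1110011, col=0b11101, row AND col = 0b10001 = 17; 17 != 29 -> empty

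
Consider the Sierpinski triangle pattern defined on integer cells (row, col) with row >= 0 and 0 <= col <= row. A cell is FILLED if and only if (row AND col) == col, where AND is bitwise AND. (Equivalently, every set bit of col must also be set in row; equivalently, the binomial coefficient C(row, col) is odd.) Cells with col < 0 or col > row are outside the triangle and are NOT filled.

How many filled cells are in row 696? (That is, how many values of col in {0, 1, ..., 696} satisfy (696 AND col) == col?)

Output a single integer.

Answer: 32

Derivation:
696 in binary = 1010111000
popcount(696) = number of 1-bits in 1010111000 = 5
A col c satisfies (696 AND c) == c iff every set bit of c is also set in 696; each of the 5 set bits of 696 can independently be on or off in c.
count = 2^5 = 32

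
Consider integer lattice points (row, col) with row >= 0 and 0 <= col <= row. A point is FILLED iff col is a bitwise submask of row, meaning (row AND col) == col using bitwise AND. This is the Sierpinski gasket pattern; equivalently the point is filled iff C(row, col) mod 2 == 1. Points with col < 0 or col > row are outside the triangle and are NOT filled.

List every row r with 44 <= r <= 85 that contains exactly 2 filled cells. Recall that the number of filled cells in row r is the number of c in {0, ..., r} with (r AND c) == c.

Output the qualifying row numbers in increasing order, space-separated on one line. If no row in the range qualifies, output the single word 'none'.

Answer: 64

Derivation:
Row r has 2^popcount(r) filled cells, so we need popcount(r) = log2(2) = 1.
Scan r = 44..85 and keep those with exactly 1 one-bits:
r=44=101100 popcount=3 -> skip
r=45=101101 popcount=4 -> skip
r=46=101110 popcount=4 -> skip
r=47=101111 popcount=5 -> skip
r=48=110000 popcount=2 -> skip
r=49=110001 popcount=3 -> skip
r=50=110010 popcount=3 -> skip
r=51=110011 popcount=4 -> skip
r=52=110100 popcount=3 -> skip
r=53=110101 popcount=4 -> skip
r=54=110110 popcount=4 -> skip
r=55=110111 popcount=5 -> skip
r=56=111000 popcount=3 -> skip
r=57=111001 popcount=4 -> skip
r=58=111010 popcount=4 -> skip
r=59=111011 popcount=5 -> skip
r=60=111100 popcount=4 -> skip
r=61=111101 popcount=5 -> skip
r=62=111110 popcount=5 -> skip
r=63=111111 popcount=6 -> skip
r=64=1000000 popcount=1 -> KEEP
r=65=1000001 popcount=2 -> skip
r=66=1000010 popcount=2 -> skip
r=67=1000011 popcount=3 -> skip
r=68=1000100 popcount=2 -> skip
r=69=1000101 popcount=3 -> skip
r=70=1000110 popcount=3 -> skip
r=71=1000111 popcount=4 -> skip
r=72=1001000 popcount=2 -> skip
r=73=1001001 popcount=3 -> skip
r=74=1001010 popcount=3 -> skip
r=75=1001011 popcount=4 -> skip
r=76=1001100 popcount=3 -> skip
r=77=1001101 popcount=4 -> skip
r=78=1001110 popcount=4 -> skip
r=79=1001111 popcount=5 -> skip
r=80=1010000 popcount=2 -> skip
r=81=1010001 popcount=3 -> skip
r=82=1010010 popcount=3 -> skip
r=83=1010011 popcount=4 -> skip
r=84=1010100 popcount=3 -> skip
r=85=1010101 popcount=4 -> skip
Kept rows: 64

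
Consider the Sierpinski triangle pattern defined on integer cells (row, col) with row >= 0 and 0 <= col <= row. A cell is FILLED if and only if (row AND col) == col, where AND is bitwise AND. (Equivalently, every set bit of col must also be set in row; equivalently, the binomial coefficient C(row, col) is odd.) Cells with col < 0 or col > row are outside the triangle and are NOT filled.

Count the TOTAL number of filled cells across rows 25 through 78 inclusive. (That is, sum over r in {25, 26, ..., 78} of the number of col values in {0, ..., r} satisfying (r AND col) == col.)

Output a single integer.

r25=11001 pc3: +8 =8
r26=11010 pc3: +8 =16
r27=11011 pc4: +16 =32
r28=11100 pc3: +8 =40
r29=11101 pc4: +16 =56
r30=11110 pc4: +16 =72
r31=11111 pc5: +32 =104
r32=100000 pc1: +2 =106
r33=100001 pc2: +4 =110
r34=100010 pc2: +4 =114
r35=100011 pc3: +8 =122
r36=100100 pc2: +4 =126
r37=100101 pc3: +8 =134
r38=100110 pc3: +8 =142
r39=100111 pc4: +16 =158
r40=101000 pc2: +4 =162
r41=101001 pc3: +8 =170
r42=101010 pc3: +8 =178
r43=101011 pc4: +16 =194
r44=101100 pc3: +8 =202
r45=101101 pc4: +16 =218
r46=101110 pc4: +16 =234
r47=101111 pc5: +32 =266
r48=110000 pc2: +4 =270
r49=110001 pc3: +8 =278
r50=110010 pc3: +8 =286
r51=110011 pc4: +16 =302
r52=110100 pc3: +8 =310
r53=110101 pc4: +16 =326
r54=110110 pc4: +16 =342
r55=110111 pc5: +32 =374
r56=111000 pc3: +8 =382
r57=111001 pc4: +16 =398
r58=111010 pc4: +16 =414
r59=111011 pc5: +32 =446
r60=111100 pc4: +16 =462
r61=111101 pc5: +32 =494
r62=111110 pc5: +32 =526
r63=111111 pc6: +64 =590
r64=1000000 pc1: +2 =592
r65=1000001 pc2: +4 =596
r66=1000010 pc2: +4 =600
r67=1000011 pc3: +8 =608
r68=1000100 pc2: +4 =612
r69=1000101 pc3: +8 =620
r70=1000110 pc3: +8 =628
r71=1000111 pc4: +16 =644
r72=1001000 pc2: +4 =648
r73=1001001 pc3: +8 =656
r74=1001010 pc3: +8 =664
r75=1001011 pc4: +16 =680
r76=1001100 pc3: +8 =688
r77=1001101 pc4: +16 =704
r78=1001110 pc4: +16 =720

Answer: 720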